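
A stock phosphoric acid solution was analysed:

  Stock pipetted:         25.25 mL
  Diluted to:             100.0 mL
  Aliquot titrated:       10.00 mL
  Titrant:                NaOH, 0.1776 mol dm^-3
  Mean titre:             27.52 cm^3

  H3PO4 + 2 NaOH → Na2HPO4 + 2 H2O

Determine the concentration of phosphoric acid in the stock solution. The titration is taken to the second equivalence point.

n(NaOH) = 0.02752 × 0.1776 = 4.888 × 10^-3 mol
From the 1:2 ratio, n(H3PO4) in the aliquot = 1/2 × 4.888 × 10^-3 = 2.444 × 10^-3 mol
[H3PO4]_dilute = 2.444 × 10^-3 / 0.01000 = 0.2444 mol/L
Dilution factor = 100.0 / 25.25 = 3.960
[H3PO4]_stock = 0.2444 × 3.960 = 0.9678 mol/L

0.9678 mol/L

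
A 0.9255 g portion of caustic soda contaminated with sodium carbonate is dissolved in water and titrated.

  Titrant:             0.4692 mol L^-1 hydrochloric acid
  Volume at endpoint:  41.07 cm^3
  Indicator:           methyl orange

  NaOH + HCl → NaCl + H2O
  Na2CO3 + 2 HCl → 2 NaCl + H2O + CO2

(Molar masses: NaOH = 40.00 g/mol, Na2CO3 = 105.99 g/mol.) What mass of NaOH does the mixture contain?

n(HCl) = 0.04107 × 0.4692 = 0.01927 mol
Let x = n(NaOH), y = n(Na2CO3).
Titrant: 1x + 2y = 0.01927;  mass: 40.00x + 105.99y = 0.9255
Solving, x = 7.366 × 10^-3 mol, y = 5.952 × 10^-3 mol
mass of NaOH = 7.366 × 10^-3 × 40.00 = 0.2946 g

0.2946 g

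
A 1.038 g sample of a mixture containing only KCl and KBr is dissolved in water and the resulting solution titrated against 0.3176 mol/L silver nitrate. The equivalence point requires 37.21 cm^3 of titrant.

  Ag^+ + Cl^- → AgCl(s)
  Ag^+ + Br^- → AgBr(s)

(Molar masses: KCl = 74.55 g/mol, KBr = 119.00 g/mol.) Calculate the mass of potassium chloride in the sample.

0.6177 g

n(AgNO3) = 0.03721 × 0.3176 = 0.01182 mol
Let x = n(KCl), y = n(KBr).
Titrant: 1x + 1y = 0.01182;  mass: 74.55x + 119.00y = 1.038
Solving, x = 8.286 × 10^-3 mol, y = 3.532 × 10^-3 mol
mass of KCl = 8.286 × 10^-3 × 74.55 = 0.6177 g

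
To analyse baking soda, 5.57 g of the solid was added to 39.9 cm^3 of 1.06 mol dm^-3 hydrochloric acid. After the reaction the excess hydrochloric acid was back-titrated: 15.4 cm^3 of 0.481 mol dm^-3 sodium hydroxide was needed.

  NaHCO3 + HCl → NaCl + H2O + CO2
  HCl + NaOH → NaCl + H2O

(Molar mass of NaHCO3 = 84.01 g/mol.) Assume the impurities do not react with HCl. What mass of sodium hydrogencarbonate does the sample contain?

n(HCl) added = 0.0399 × 1.06 = 0.0423 mol
n(NaOH) used in back-titration = 0.0154 × 0.481 = 7.41 × 10^-3 mol
n(HCl) left over = 7.41 × 10^-3 mol (1:1 ratio)
n(HCl) consumed by analyte = 0.0423 − 7.41 × 10^-3 = 0.0349 mol
n(NaHCO3) = 0.0349 mol (1:1 ratio)
mass of NaHCO3 = 0.0349 × 84.01 = 2.93 g

2.93 g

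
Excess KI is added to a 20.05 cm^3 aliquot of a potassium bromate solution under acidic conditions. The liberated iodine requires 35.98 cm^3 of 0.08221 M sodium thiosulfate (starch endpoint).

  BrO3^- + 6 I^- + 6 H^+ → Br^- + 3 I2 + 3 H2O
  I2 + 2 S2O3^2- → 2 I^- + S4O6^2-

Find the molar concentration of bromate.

0.02459 M

n(S2O3^2-) = 0.03598 × 0.08221 = 2.958 × 10^-3 mol
n(I2) = n(S2O3^2-)/2 = 1.479 × 10^-3 mol
From the 1:3 ratio, n(BrO3^-) in the aliquot = 1/3 × 1.479 × 10^-3 = 4.930 × 10^-4 mol
[BrO3^-] = 4.930 × 10^-4 / 0.02005 = 0.02459 mol/L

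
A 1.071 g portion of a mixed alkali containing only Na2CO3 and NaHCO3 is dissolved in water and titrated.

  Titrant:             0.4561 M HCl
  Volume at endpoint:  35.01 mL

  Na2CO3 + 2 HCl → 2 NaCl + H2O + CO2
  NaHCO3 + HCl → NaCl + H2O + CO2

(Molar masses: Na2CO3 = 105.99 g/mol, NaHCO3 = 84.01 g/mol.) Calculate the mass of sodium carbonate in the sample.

0.4622 g

n(HCl) = 0.03501 × 0.4561 = 0.01597 mol
Let x = n(Na2CO3), y = n(NaHCO3).
Titrant: 2x + 1y = 0.01597;  mass: 105.99x + 84.01y = 1.071
Solving, x = 4.360 × 10^-3 mol, y = 7.247 × 10^-3 mol
mass of Na2CO3 = 4.360 × 10^-3 × 105.99 = 0.4622 g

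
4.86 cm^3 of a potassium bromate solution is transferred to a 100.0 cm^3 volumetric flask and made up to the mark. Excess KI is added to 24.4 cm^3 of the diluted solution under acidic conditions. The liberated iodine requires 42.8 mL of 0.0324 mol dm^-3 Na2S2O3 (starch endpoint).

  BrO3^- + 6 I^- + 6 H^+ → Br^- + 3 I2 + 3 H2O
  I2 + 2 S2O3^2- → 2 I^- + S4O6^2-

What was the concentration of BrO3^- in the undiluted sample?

n(S2O3^2-) = 0.0428 × 0.0324 = 1.39 × 10^-3 mol
n(I2) = n(S2O3^2-)/2 = 6.93 × 10^-4 mol
From the 1:3 ratio, n(BrO3^-) in the aliquot = 1/3 × 6.93 × 10^-4 = 2.31 × 10^-4 mol
[BrO3^-]_dilute = 2.31 × 10^-4 / 0.0244 = 0.00947 mol/L
[BrO3^-]_original = 0.00947 × 100.0/4.86 = 0.195 mol/L

0.195 mol/L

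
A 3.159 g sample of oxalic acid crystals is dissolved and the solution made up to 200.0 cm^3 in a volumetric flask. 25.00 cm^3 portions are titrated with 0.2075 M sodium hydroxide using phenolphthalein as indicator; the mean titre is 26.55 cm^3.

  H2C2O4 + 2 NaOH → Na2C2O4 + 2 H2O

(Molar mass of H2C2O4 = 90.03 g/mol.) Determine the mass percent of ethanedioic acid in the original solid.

n(NaOH) per titration = 0.02655 × 0.2075 = 5.509 × 10^-3 mol
From the 1:2 ratio, n(H2C2O4) in each aliquot = 1/2 × 5.509 × 10^-3 = 2.755 × 10^-3 mol
n(H2C2O4) in the whole flask = 2.755 × 10^-3 × 200.0/25.00 = 0.02204 mol
mass of H2C2O4 = 0.02204 × 90.03 = 1.984 g
% H2C2O4 = 1.984 / 3.159 × 100 = 62.80 %

62.80 %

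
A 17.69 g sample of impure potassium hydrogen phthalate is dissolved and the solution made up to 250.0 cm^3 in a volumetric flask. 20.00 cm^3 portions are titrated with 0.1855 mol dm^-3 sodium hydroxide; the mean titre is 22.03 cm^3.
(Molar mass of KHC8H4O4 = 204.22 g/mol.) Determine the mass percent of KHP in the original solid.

58.97 %

KHC8H4O4 + NaOH → KNaC8H4O4 + H2O
n(NaOH) per titration = 0.02203 × 0.1855 = 4.087 × 10^-3 mol
n(KHC8H4O4) in each aliquot = 4.087 × 10^-3 mol (1:1 ratio)
n(KHC8H4O4) in the whole flask = 4.087 × 10^-3 × 250.0/20.00 = 0.05108 mol
mass of KHC8H4O4 = 0.05108 × 204.22 = 10.43 g
% KHC8H4O4 = 10.43 / 17.69 × 100 = 58.97 %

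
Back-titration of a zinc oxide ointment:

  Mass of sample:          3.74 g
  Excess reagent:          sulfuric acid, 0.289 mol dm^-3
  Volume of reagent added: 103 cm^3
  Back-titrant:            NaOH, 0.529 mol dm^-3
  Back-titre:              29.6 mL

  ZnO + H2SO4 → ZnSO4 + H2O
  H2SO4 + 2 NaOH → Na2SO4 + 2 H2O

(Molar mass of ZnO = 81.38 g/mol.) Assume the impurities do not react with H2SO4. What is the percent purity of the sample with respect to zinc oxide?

n(H2SO4) added = 0.103 × 0.289 = 0.0298 mol
n(NaOH) used in back-titration = 0.0296 × 0.529 = 0.0157 mol
From the 1:2 ratio, n(H2SO4) left over = 1/2 × 0.0157 = 7.83 × 10^-3 mol
n(H2SO4) consumed by analyte = 0.0298 − 7.83 × 10^-3 = 0.0219 mol
n(ZnO) = 0.0219 mol (1:1 ratio)
mass of ZnO = 0.0219 × 81.38 = 1.79 g
% ZnO = 1.79 / 3.74 × 100 = 47.7 %

47.7 %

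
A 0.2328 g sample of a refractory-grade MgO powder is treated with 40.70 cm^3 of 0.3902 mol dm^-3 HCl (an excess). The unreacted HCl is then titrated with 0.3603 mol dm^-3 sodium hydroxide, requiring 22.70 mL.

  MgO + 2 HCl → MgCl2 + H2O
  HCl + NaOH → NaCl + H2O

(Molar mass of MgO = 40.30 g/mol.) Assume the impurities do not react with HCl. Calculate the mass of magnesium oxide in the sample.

n(HCl) added = 0.04070 × 0.3902 = 0.01588 mol
n(NaOH) used in back-titration = 0.02270 × 0.3603 = 8.179 × 10^-3 mol
n(HCl) left over = 8.179 × 10^-3 mol (1:1 ratio)
n(HCl) consumed by analyte = 0.01588 − 8.179 × 10^-3 = 7.702 × 10^-3 mol
From the 1:2 ratio, n(MgO) = 1/2 × 7.702 × 10^-3 = 3.851 × 10^-3 mol
mass of MgO = 3.851 × 10^-3 × 40.30 = 0.1552 g

0.1552 g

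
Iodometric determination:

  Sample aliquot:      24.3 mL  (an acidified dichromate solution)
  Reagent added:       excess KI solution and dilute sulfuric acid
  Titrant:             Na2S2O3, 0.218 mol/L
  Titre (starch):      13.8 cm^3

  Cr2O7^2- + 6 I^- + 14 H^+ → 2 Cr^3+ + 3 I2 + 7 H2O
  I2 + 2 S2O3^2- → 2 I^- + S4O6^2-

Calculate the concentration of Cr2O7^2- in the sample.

n(S2O3^2-) = 0.0138 × 0.218 = 3.01 × 10^-3 mol
n(I2) = n(S2O3^2-)/2 = 1.50 × 10^-3 mol
From the 1:3 ratio, n(Cr2O7^2-) in the aliquot = 1/3 × 1.50 × 10^-3 = 5.01 × 10^-4 mol
[Cr2O7^2-] = 5.01 × 10^-4 / 0.0243 = 0.0206 mol/L

0.0206 mol/L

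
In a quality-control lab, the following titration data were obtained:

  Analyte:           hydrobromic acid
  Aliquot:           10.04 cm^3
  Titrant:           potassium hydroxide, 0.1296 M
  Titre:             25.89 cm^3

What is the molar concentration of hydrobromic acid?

HBr + KOH → KBr + H2O
n(KOH) = 0.02589 L × 0.1296 mol/L = 3.355 × 10^-3 mol
n(HBr) = 3.355 × 10^-3 mol (1:1 mole ratio)
[HBr] = 3.355 × 10^-3 mol / 0.01004 L = 0.3342 mol/L

0.3342 M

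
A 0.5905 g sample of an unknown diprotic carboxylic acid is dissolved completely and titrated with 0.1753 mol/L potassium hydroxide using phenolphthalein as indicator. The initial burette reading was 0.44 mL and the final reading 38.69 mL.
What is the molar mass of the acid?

n(KOH) = 0.03825 L × 0.1753 mol/L = 6.705 × 10^-3 mol
From the 1:2 ratio, n(H2A) = 1/2 × 6.705 × 10^-3 = 3.353 × 10^-3 mol
M = m / n = 0.5905 g / 3.353 × 10^-3 mol = 176.1 g/mol

176.1 g/mol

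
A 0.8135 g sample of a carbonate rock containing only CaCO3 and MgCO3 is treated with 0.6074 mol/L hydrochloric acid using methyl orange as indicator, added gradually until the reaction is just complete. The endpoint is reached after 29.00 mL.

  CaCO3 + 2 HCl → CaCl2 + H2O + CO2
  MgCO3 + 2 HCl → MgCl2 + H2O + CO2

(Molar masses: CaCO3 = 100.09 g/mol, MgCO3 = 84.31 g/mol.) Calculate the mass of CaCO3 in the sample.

n(HCl) = 0.02900 × 0.6074 = 0.01761 mol
Let x = n(CaCO3), y = n(MgCO3).
Titrant: 2x + 2y = 0.01761;  mass: 100.09x + 84.31y = 0.8135
Solving, x = 4.497 × 10^-3 mol, y = 4.311 × 10^-3 mol
mass of CaCO3 = 4.497 × 10^-3 × 100.09 = 0.4501 g

0.4501 g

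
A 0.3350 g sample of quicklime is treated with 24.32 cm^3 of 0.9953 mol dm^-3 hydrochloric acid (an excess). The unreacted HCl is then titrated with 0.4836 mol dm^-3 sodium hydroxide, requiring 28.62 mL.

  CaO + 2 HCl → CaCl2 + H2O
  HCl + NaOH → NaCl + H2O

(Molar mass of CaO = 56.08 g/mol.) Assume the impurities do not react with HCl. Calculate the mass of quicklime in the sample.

0.2906 g

n(HCl) added = 0.02432 × 0.9953 = 0.02421 mol
n(NaOH) used in back-titration = 0.02862 × 0.4836 = 0.01384 mol
n(HCl) left over = 0.01384 mol (1:1 ratio)
n(HCl) consumed by analyte = 0.02421 − 0.01384 = 0.01037 mol
From the 1:2 ratio, n(CaO) = 1/2 × 0.01037 = 5.183 × 10^-3 mol
mass of CaO = 5.183 × 10^-3 × 56.08 = 0.2906 g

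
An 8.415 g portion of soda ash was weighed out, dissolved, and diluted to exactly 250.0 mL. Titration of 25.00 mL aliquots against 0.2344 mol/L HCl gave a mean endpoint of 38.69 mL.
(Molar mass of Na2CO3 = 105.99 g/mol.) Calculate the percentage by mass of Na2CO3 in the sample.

57.11 %

Na2CO3 + 2 HCl → 2 NaCl + H2O + CO2
n(HCl) per titration = 0.03869 × 0.2344 = 9.069 × 10^-3 mol
From the 1:2 ratio, n(Na2CO3) in each aliquot = 1/2 × 9.069 × 10^-3 = 4.534 × 10^-3 mol
n(Na2CO3) in the whole flask = 4.534 × 10^-3 × 250.0/25.00 = 0.04534 mol
mass of Na2CO3 = 0.04534 × 105.99 = 4.806 g
% Na2CO3 = 4.806 / 8.415 × 100 = 57.11 %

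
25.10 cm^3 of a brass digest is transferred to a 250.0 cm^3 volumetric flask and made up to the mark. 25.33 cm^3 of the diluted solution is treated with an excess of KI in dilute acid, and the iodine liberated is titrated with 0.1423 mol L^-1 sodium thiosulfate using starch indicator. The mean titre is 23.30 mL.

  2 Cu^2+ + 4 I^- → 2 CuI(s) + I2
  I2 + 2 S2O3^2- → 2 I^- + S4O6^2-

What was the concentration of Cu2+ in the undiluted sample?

n(S2O3^2-) = 0.02330 × 0.1423 = 3.316 × 10^-3 mol
n(I2) = n(S2O3^2-)/2 = 1.658 × 10^-3 mol
From the 2:1 ratio, n(Cu2+) in the aliquot = 2/1 × 1.658 × 10^-3 = 3.316 × 10^-3 mol
[Cu2+]_dilute = 3.316 × 10^-3 / 0.02533 = 0.1309 mol/L
[Cu2+]_original = 0.1309 × 250.0/25.10 = 1.304 mol/L

1.304 mol/L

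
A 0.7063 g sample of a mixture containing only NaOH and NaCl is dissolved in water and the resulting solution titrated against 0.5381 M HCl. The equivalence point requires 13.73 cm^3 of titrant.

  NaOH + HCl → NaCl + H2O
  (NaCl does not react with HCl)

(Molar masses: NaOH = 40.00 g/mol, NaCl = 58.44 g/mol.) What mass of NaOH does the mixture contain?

0.2955 g

n(HCl) = 0.01373 × 0.5381 = 7.388 × 10^-3 mol
Let x = n(NaOH), y = n(NaCl).
Titrant: 1x = 7.388 × 10^-3;  mass: 40.00x + 58.44y = 0.7063
Solving, x = 7.388 × 10^-3 mol, y = 7.029 × 10^-3 mol
mass of NaOH = 7.388 × 10^-3 × 40.00 = 0.2955 g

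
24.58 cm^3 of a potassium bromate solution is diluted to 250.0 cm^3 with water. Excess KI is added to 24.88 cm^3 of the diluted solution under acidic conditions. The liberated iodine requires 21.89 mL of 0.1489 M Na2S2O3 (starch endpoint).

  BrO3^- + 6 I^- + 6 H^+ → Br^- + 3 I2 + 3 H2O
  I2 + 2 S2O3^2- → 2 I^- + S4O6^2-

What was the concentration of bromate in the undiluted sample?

n(S2O3^2-) = 0.02189 × 0.1489 = 3.259 × 10^-3 mol
n(I2) = n(S2O3^2-)/2 = 1.630 × 10^-3 mol
From the 1:3 ratio, n(BrO3^-) in the aliquot = 1/3 × 1.630 × 10^-3 = 5.432 × 10^-4 mol
[BrO3^-]_dilute = 5.432 × 10^-4 / 0.02488 = 0.02183 mol/L
[BrO3^-]_original = 0.02183 × 250.0/24.58 = 0.2221 mol/L

0.2221 M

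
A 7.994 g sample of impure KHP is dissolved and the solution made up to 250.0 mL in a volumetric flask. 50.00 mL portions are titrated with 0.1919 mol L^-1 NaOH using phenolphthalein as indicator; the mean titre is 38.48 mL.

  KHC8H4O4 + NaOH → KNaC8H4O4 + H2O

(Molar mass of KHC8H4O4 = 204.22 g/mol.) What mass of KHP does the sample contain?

n(NaOH) per titration = 0.03848 × 0.1919 = 7.384 × 10^-3 mol
n(KHC8H4O4) in each aliquot = 7.384 × 10^-3 mol (1:1 ratio)
n(KHC8H4O4) in the whole flask = 7.384 × 10^-3 × 250.0/50.00 = 0.03692 mol
mass of KHC8H4O4 = 0.03692 × 204.22 = 7.540 g

7.540 g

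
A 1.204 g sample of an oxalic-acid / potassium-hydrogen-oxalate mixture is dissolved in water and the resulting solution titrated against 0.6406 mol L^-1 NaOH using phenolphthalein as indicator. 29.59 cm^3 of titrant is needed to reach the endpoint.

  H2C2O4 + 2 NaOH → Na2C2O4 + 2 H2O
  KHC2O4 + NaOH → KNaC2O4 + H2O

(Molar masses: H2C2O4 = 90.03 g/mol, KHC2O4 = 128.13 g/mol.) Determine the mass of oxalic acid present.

n(NaOH) = 0.02959 × 0.6406 = 0.01896 mol
Let x = n(H2C2O4), y = n(KHC2O4).
Titrant: 2x + 1y = 0.01896;  mass: 90.03x + 128.13y = 1.204
Solving, x = 7.368 × 10^-3 mol, y = 4.220 × 10^-3 mol
mass of H2C2O4 = 7.368 × 10^-3 × 90.03 = 0.6633 g

0.6633 g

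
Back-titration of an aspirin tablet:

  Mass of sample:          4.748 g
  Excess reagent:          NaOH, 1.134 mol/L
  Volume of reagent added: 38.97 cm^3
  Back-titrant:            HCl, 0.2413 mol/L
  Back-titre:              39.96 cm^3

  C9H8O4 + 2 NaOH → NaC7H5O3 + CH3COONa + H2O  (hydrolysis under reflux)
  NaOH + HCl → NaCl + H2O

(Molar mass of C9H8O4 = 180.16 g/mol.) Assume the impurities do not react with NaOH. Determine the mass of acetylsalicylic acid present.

3.112 g

n(NaOH) added = 0.03897 × 1.134 = 0.04419 mol
n(HCl) used in back-titration = 0.03996 × 0.2413 = 9.642 × 10^-3 mol
n(NaOH) left over = 9.642 × 10^-3 mol (1:1 ratio)
n(NaOH) consumed by analyte = 0.04419 − 9.642 × 10^-3 = 0.03455 mol
From the 1:2 ratio, n(C9H8O4) = 1/2 × 0.03455 = 0.01727 mol
mass of C9H8O4 = 0.01727 × 180.16 = 3.112 g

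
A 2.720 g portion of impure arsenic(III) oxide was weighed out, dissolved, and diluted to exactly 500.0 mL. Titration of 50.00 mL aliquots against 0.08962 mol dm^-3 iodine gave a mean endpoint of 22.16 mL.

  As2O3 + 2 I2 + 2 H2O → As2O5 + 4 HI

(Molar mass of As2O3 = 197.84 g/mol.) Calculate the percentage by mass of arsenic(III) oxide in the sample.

n(I2) per titration = 0.02216 × 0.08962 = 1.986 × 10^-3 mol
From the 1:2 ratio, n(As2O3) in each aliquot = 1/2 × 1.986 × 10^-3 = 9.930 × 10^-4 mol
n(As2O3) in the whole flask = 9.930 × 10^-4 × 500.0/50.00 = 9.930 × 10^-3 mol
mass of As2O3 = 9.930 × 10^-3 × 197.84 = 1.965 g
% As2O3 = 1.965 / 2.720 × 100 = 72.23 %

72.23 %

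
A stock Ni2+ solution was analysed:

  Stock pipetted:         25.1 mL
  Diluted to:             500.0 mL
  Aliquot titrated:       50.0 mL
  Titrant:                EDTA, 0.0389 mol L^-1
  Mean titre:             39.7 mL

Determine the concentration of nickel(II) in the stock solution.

0.615 mol/L

Ni^2+ + EDTA^4- → [Ni(EDTA)]^2-
n(EDTA) = 0.0397 × 0.0389 = 1.54 × 10^-3 mol
n(Ni2+) in the aliquot = 1.54 × 10^-3 mol (1:1 ratio)
[Ni2+]_dilute = 1.54 × 10^-3 / 0.0500 = 0.0309 mol/L
Dilution factor = 500.0 / 25.1 = 19.92
[Ni2+]_stock = 0.0309 × 19.92 = 0.615 mol/L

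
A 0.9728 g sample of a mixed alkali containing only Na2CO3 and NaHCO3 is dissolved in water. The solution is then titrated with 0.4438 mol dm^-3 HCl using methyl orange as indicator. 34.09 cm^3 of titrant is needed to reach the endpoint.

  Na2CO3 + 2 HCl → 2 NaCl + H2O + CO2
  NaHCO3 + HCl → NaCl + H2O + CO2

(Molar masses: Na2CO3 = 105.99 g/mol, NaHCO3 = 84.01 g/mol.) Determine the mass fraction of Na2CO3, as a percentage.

n(HCl) = 0.03409 × 0.4438 = 0.01513 mol
Let x = n(Na2CO3), y = n(NaHCO3).
Titrant: 2x + 1y = 0.01513;  mass: 105.99x + 84.01y = 0.9728
Solving, x = 4.807 × 10^-3 mol, y = 5.514 × 10^-3 mol
mass of Na2CO3 = 4.807 × 10^-3 × 105.99 = 0.5095 g
% Na2CO3 = 0.5095 / 0.9728 × 100 = 52.38 %

52.38 %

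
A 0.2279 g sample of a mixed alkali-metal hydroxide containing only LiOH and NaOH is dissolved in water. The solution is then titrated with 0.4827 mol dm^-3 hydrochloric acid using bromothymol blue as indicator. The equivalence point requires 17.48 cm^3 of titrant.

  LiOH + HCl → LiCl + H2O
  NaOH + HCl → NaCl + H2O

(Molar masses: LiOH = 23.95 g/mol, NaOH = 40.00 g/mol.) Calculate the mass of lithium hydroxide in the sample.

0.1636 g

n(HCl) = 0.01748 × 0.4827 = 8.438 × 10^-3 mol
Let x = n(LiOH), y = n(NaOH).
Titrant: 1x + 1y = 8.438 × 10^-3;  mass: 23.95x + 40.00y = 0.2279
Solving, x = 6.829 × 10^-3 mol, y = 1.609 × 10^-3 mol
mass of LiOH = 6.829 × 10^-3 × 23.95 = 0.1636 g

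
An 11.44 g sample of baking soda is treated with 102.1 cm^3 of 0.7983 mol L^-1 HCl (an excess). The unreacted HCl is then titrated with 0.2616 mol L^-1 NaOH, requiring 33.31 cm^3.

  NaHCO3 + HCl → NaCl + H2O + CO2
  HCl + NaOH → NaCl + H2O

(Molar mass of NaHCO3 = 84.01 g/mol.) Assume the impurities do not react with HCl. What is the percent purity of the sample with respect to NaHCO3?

53.46 %

n(HCl) added = 0.1021 × 0.7983 = 0.08151 mol
n(NaOH) used in back-titration = 0.03331 × 0.2616 = 8.714 × 10^-3 mol
n(HCl) left over = 8.714 × 10^-3 mol (1:1 ratio)
n(HCl) consumed by analyte = 0.08151 − 8.714 × 10^-3 = 0.07279 mol
n(NaHCO3) = 0.07279 mol (1:1 ratio)
mass of NaHCO3 = 0.07279 × 84.01 = 6.115 g
% NaHCO3 = 6.115 / 11.44 × 100 = 53.46 %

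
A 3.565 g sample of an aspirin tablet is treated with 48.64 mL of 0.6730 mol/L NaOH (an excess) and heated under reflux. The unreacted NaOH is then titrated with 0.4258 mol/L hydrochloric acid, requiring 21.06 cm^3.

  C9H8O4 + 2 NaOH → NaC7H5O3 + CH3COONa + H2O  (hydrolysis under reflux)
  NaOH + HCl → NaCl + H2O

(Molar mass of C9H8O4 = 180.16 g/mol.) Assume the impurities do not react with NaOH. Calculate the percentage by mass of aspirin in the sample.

n(NaOH) added = 0.04864 × 0.6730 = 0.03273 mol
n(HCl) used in back-titration = 0.02106 × 0.4258 = 8.967 × 10^-3 mol
n(NaOH) left over = 8.967 × 10^-3 mol (1:1 ratio)
n(NaOH) consumed by analyte = 0.03273 − 8.967 × 10^-3 = 0.02377 mol
From the 1:2 ratio, n(C9H8O4) = 1/2 × 0.02377 = 0.01188 mol
mass of C9H8O4 = 0.01188 × 180.16 = 2.141 g
% C9H8O4 = 2.141 / 3.565 × 100 = 60.06 %

60.06 %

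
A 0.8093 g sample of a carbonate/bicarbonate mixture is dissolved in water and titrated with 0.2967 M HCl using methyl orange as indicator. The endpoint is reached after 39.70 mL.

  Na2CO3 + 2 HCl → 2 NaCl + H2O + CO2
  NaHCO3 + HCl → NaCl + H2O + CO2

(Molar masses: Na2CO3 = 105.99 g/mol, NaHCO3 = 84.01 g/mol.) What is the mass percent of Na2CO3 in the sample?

38.06 %

n(HCl) = 0.03970 × 0.2967 = 0.01178 mol
Let x = n(Na2CO3), y = n(NaHCO3).
Titrant: 2x + 1y = 0.01178;  mass: 105.99x + 84.01y = 0.8093
Solving, x = 2.906 × 10^-3 mol, y = 5.967 × 10^-3 mol
mass of Na2CO3 = 2.906 × 10^-3 × 105.99 = 0.3080 g
% Na2CO3 = 0.3080 / 0.8093 × 100 = 38.06 %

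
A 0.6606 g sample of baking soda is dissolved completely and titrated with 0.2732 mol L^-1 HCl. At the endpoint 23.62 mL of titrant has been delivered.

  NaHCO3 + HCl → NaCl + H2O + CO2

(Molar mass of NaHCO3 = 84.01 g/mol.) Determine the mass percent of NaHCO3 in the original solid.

n(HCl) = 0.02362 L × 0.2732 mol/L = 6.453 × 10^-3 mol
n(NaHCO3) = 6.453 × 10^-3 mol (1:1 ratio)
mass of NaHCO3 = 6.453 × 10^-3 × 84.01 g/mol = 0.5421 g
% NaHCO3 = 0.5421 / 0.6606 × 100 = 82.06 %

82.06 %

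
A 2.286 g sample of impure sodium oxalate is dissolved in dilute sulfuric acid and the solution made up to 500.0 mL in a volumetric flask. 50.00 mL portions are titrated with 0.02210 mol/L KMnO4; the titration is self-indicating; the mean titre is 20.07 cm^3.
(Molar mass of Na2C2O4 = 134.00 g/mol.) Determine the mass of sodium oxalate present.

1.486 g

2 MnO4^- + 5 C2O4^2- + 16 H^+ → 2 Mn^2+ + 10 CO2 + 8 H2O
n(KMnO4) per titration = 0.02007 × 0.02210 = 4.435 × 10^-4 mol
From the 5:2 ratio, n(Na2C2O4) in each aliquot = 5/2 × 4.435 × 10^-4 = 1.109 × 10^-3 mol
n(Na2C2O4) in the whole flask = 1.109 × 10^-3 × 500.0/50.00 = 0.01109 mol
mass of Na2C2O4 = 0.01109 × 134.00 = 1.486 g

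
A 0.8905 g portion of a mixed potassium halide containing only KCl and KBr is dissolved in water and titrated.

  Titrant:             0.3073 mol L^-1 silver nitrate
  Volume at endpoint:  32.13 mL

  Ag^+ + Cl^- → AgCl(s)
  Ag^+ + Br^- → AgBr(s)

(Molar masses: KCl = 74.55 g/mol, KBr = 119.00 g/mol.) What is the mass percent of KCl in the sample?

n(AgNO3) = 0.03213 × 0.3073 = 9.874 × 10^-3 mol
Let x = n(KCl), y = n(KBr).
Titrant: 1x + 1y = 9.874 × 10^-3;  mass: 74.55x + 119.00y = 0.8905
Solving, x = 6.399 × 10^-3 mol, y = 3.474 × 10^-3 mol
mass of KCl = 6.399 × 10^-3 × 74.55 = 0.4771 g
% KCl = 0.4771 / 0.8905 × 100 = 53.57 %

53.57 %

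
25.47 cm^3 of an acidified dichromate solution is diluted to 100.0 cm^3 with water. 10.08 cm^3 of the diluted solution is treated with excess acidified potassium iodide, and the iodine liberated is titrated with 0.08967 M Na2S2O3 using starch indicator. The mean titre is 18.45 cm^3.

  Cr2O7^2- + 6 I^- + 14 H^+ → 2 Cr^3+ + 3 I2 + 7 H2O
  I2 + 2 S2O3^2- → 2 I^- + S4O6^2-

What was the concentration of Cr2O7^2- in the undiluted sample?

0.1074 M

n(S2O3^2-) = 0.01845 × 0.08967 = 1.654 × 10^-3 mol
n(I2) = n(S2O3^2-)/2 = 8.272 × 10^-4 mol
From the 1:3 ratio, n(Cr2O7^2-) in the aliquot = 1/3 × 8.272 × 10^-4 = 2.757 × 10^-4 mol
[Cr2O7^2-]_dilute = 2.757 × 10^-4 / 0.01008 = 0.02735 mol/L
[Cr2O7^2-]_original = 0.02735 × 100.0/25.47 = 0.1074 mol/L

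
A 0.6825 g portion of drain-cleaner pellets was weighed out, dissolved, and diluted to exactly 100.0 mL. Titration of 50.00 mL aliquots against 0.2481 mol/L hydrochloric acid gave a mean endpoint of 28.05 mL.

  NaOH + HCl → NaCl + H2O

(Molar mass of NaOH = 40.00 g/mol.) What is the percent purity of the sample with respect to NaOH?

n(HCl) per titration = 0.02805 × 0.2481 = 6.959 × 10^-3 mol
n(NaOH) in each aliquot = 6.959 × 10^-3 mol (1:1 ratio)
n(NaOH) in the whole flask = 6.959 × 10^-3 × 100.0/50.00 = 0.01392 mol
mass of NaOH = 0.01392 × 40.00 = 0.5567 g
% NaOH = 0.5567 / 0.6825 × 100 = 81.57 %

81.57 %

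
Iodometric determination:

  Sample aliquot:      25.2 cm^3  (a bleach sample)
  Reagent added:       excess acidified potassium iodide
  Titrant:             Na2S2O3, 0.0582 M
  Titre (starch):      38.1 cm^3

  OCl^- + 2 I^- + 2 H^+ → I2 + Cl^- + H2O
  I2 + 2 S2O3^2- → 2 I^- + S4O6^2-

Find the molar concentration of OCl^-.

0.0440 M

n(S2O3^2-) = 0.0381 × 0.0582 = 2.22 × 10^-3 mol
n(I2) = n(S2O3^2-)/2 = 1.11 × 10^-3 mol
n(OCl^-) in the aliquot = 1.11 × 10^-3 mol (1:1 ratio)
[OCl^-] = 1.11 × 10^-3 / 0.0252 = 0.0440 mol/L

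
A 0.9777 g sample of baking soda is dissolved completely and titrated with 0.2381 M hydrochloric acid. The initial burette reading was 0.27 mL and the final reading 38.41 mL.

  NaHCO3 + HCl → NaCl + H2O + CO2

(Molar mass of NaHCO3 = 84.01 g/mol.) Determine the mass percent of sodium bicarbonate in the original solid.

n(HCl) = 0.03814 L × 0.2381 mol/L = 9.081 × 10^-3 mol
n(NaHCO3) = 9.081 × 10^-3 mol (1:1 ratio)
mass of NaHCO3 = 9.081 × 10^-3 × 84.01 g/mol = 0.7629 g
% NaHCO3 = 0.7629 / 0.9777 × 100 = 78.03 %

78.03 %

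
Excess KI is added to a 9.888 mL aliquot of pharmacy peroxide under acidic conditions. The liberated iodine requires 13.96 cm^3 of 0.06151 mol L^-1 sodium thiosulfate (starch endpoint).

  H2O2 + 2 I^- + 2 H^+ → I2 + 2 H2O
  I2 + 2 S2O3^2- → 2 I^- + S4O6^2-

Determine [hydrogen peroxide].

0.04342 mol/L

n(S2O3^2-) = 0.01396 × 0.06151 = 8.587 × 10^-4 mol
n(I2) = n(S2O3^2-)/2 = 4.293 × 10^-4 mol
n(H2O2) in the aliquot = 4.293 × 10^-4 mol (1:1 ratio)
[H2O2] = 4.293 × 10^-4 / 0.009888 = 0.04342 mol/L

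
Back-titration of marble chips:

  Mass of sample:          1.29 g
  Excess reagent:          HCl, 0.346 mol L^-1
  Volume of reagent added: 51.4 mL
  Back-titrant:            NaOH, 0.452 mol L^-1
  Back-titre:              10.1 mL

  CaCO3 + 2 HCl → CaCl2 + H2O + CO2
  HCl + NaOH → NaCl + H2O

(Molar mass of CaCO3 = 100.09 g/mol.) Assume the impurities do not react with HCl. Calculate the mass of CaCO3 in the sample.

n(HCl) added = 0.0514 × 0.346 = 0.0178 mol
n(NaOH) used in back-titration = 0.0101 × 0.452 = 4.57 × 10^-3 mol
n(HCl) left over = 4.57 × 10^-3 mol (1:1 ratio)
n(HCl) consumed by analyte = 0.0178 − 4.57 × 10^-3 = 0.0132 mol
From the 1:2 ratio, n(CaCO3) = 1/2 × 0.0132 = 6.61 × 10^-3 mol
mass of CaCO3 = 6.61 × 10^-3 × 100.09 = 0.662 g

0.662 g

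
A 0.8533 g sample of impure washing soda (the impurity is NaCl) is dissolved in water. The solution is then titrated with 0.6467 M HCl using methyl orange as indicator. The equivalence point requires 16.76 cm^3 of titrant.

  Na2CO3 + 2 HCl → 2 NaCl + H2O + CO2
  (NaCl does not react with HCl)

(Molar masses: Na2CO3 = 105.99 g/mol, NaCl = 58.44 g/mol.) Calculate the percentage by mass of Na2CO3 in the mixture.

n(HCl) = 0.01676 × 0.6467 = 0.01084 mol
Let x = n(Na2CO3), y = n(NaCl).
Titrant: 2x = 0.01084;  mass: 105.99x + 58.44y = 0.8533
Solving, x = 5.419 × 10^-3 mol, y = 4.772 × 10^-3 mol
mass of Na2CO3 = 5.419 × 10^-3 × 105.99 = 0.5744 g
% Na2CO3 = 0.5744 / 0.8533 × 100 = 67.31 %

67.31 %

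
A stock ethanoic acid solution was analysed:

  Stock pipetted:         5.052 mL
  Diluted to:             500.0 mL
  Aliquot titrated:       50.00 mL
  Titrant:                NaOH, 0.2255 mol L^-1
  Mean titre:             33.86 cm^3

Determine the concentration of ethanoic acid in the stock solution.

15.11 mol/L

CH3COOH + NaOH → CH3COONa + H2O
n(NaOH) = 0.03386 × 0.2255 = 7.635 × 10^-3 mol
n(CH3COOH) in the aliquot = 7.635 × 10^-3 mol (1:1 ratio)
[CH3COOH]_dilute = 7.635 × 10^-3 / 0.05000 = 0.1527 mol/L
Dilution factor = 500.0 / 5.052 = 98.97
[CH3COOH]_stock = 0.1527 × 98.97 = 15.11 mol/L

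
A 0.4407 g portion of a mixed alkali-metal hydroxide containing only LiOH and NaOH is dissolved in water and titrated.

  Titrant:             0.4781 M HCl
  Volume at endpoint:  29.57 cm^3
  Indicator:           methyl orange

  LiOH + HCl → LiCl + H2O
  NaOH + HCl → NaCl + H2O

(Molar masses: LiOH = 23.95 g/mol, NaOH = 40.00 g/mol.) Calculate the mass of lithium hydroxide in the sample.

0.1862 g

n(HCl) = 0.02957 × 0.4781 = 0.01414 mol
Let x = n(LiOH), y = n(NaOH).
Titrant: 1x + 1y = 0.01414;  mass: 23.95x + 40.00y = 0.4407
Solving, x = 7.775 × 10^-3 mol, y = 6.362 × 10^-3 mol
mass of LiOH = 7.775 × 10^-3 × 23.95 = 0.1862 g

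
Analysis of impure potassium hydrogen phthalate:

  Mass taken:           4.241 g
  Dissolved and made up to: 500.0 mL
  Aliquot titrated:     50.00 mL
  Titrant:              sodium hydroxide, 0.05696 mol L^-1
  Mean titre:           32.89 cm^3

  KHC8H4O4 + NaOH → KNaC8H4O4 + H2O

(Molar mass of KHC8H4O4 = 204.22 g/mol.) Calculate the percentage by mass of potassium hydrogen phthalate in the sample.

n(NaOH) per titration = 0.03289 × 0.05696 = 1.873 × 10^-3 mol
n(KHC8H4O4) in each aliquot = 1.873 × 10^-3 mol (1:1 ratio)
n(KHC8H4O4) in the whole flask = 1.873 × 10^-3 × 500.0/50.00 = 0.01873 mol
mass of KHC8H4O4 = 0.01873 × 204.22 = 3.826 g
% KHC8H4O4 = 3.826 / 4.241 × 100 = 90.21 %

90.21 %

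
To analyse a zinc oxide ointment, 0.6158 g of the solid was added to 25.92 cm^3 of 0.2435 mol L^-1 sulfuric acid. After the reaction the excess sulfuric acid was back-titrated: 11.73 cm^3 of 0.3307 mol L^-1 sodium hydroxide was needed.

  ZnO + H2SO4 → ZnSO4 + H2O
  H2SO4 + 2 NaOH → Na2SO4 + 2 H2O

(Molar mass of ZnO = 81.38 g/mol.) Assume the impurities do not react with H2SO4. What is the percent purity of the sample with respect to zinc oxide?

n(H2SO4) added = 0.02592 × 0.2435 = 6.312 × 10^-3 mol
n(NaOH) used in back-titration = 0.01173 × 0.3307 = 3.879 × 10^-3 mol
From the 1:2 ratio, n(H2SO4) left over = 1/2 × 3.879 × 10^-3 = 1.940 × 10^-3 mol
n(H2SO4) consumed by analyte = 6.312 × 10^-3 − 1.940 × 10^-3 = 4.372 × 10^-3 mol
n(ZnO) = 4.372 × 10^-3 mol (1:1 ratio)
mass of ZnO = 4.372 × 10^-3 × 81.38 = 0.3558 g
% ZnO = 0.3558 / 0.6158 × 100 = 57.78 %

57.78 %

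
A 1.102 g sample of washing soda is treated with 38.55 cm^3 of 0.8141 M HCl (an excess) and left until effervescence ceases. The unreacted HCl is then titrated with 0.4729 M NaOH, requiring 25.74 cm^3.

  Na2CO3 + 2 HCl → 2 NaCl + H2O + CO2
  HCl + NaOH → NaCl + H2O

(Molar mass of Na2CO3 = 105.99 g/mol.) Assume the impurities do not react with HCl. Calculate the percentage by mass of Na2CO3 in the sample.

n(HCl) added = 0.03855 × 0.8141 = 0.03138 mol
n(NaOH) used in back-titration = 0.02574 × 0.4729 = 0.01217 mol
n(HCl) left over = 0.01217 mol (1:1 ratio)
n(HCl) consumed by analyte = 0.03138 − 0.01217 = 0.01921 mol
From the 1:2 ratio, n(Na2CO3) = 1/2 × 0.01921 = 9.606 × 10^-3 mol
mass of Na2CO3 = 9.606 × 10^-3 × 105.99 = 1.018 g
% Na2CO3 = 1.018 / 1.102 × 100 = 92.39 %

92.39 %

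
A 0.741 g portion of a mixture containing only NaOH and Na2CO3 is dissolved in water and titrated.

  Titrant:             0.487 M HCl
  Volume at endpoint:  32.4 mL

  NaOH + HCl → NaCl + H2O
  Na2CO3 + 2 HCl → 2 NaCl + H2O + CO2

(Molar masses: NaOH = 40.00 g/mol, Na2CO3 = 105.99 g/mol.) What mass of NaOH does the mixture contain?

0.293 g

n(HCl) = 0.0324 × 0.487 = 0.0158 mol
Let x = n(NaOH), y = n(Na2CO3).
Titrant: 1x + 2y = 0.0158;  mass: 40.00x + 105.99y = 0.741
Solving, x = 7.33 × 10^-3 mol, y = 4.23 × 10^-3 mol
mass of NaOH = 7.33 × 10^-3 × 40.00 = 0.293 g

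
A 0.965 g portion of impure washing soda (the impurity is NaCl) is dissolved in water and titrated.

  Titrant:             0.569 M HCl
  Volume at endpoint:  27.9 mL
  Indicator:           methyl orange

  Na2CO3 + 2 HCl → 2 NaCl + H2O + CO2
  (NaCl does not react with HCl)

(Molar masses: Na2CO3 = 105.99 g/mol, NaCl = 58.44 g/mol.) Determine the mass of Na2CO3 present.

n(HCl) = 0.0279 × 0.569 = 0.0159 mol
Let x = n(Na2CO3), y = n(NaCl).
Titrant: 2x = 0.0159;  mass: 105.99x + 58.44y = 0.965
Solving, x = 7.94 × 10^-3 mol, y = 2.12 × 10^-3 mol
mass of Na2CO3 = 7.94 × 10^-3 × 105.99 = 0.841 g

0.841 g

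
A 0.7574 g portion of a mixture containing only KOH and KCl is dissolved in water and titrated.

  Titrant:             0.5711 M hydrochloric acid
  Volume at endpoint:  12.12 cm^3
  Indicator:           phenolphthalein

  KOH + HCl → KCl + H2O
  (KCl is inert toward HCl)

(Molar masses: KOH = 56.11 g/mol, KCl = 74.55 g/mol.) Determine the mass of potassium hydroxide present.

0.3884 g

n(HCl) = 0.01212 × 0.5711 = 6.922 × 10^-3 mol
Let x = n(KOH), y = n(KCl).
Titrant: 1x = 6.922 × 10^-3;  mass: 56.11x + 74.55y = 0.7574
Solving, x = 6.922 × 10^-3 mol, y = 4.950 × 10^-3 mol
mass of KOH = 6.922 × 10^-3 × 56.11 = 0.3884 g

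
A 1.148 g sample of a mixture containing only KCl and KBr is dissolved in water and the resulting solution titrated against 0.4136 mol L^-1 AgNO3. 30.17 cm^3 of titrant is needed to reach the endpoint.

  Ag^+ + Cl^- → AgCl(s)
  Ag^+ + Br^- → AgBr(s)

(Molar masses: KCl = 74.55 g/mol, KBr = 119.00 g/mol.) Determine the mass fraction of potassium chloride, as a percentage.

n(AgNO3) = 0.03017 × 0.4136 = 0.01248 mol
Let x = n(KCl), y = n(KBr).
Titrant: 1x + 1y = 0.01248;  mass: 74.55x + 119.00y = 1.148
Solving, x = 7.580 × 10^-3 mol, y = 4.899 × 10^-3 mol
mass of KCl = 7.580 × 10^-3 × 74.55 = 0.5651 g
% KCl = 0.5651 / 1.148 × 100 = 49.22 %

49.22 %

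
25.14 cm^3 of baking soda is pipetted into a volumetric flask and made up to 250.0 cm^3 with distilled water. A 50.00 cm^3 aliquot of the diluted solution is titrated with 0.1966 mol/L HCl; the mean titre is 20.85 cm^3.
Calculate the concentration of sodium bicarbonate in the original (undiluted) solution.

0.8153 mol/L

NaHCO3 + HCl → NaCl + H2O + CO2
n(HCl) = 0.02085 × 0.1966 = 4.099 × 10^-3 mol
n(NaHCO3) in the aliquot = 4.099 × 10^-3 mol (1:1 ratio)
[NaHCO3]_dilute = 4.099 × 10^-3 / 0.05000 = 0.08198 mol/L
Dilution factor = 250.0 / 25.14 = 9.944
[NaHCO3]_stock = 0.08198 × 9.944 = 0.8153 mol/L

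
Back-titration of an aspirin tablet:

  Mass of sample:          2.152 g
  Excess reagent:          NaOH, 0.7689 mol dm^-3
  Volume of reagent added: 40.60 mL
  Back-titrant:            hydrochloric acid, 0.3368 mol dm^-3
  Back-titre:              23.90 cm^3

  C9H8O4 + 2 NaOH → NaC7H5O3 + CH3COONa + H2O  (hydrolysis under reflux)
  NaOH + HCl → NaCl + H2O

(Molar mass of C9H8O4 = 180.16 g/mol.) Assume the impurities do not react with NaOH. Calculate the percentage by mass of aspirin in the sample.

n(NaOH) added = 0.04060 × 0.7689 = 0.03122 mol
n(HCl) used in back-titration = 0.02390 × 0.3368 = 8.050 × 10^-3 mol
n(NaOH) left over = 8.050 × 10^-3 mol (1:1 ratio)
n(NaOH) consumed by analyte = 0.03122 − 8.050 × 10^-3 = 0.02317 mol
From the 1:2 ratio, n(C9H8O4) = 1/2 × 0.02317 = 0.01158 mol
mass of C9H8O4 = 0.01158 × 180.16 = 2.087 g
% C9H8O4 = 2.087 / 2.152 × 100 = 96.98 %

96.98 %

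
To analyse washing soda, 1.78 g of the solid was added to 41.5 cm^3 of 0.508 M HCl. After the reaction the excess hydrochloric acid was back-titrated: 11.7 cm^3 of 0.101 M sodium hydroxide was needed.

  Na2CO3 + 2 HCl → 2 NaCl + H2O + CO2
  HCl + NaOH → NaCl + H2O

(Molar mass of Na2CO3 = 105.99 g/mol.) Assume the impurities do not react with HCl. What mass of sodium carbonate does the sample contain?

1.05 g

n(HCl) added = 0.0415 × 0.508 = 0.0211 mol
n(NaOH) used in back-titration = 0.0117 × 0.101 = 1.18 × 10^-3 mol
n(HCl) left over = 1.18 × 10^-3 mol (1:1 ratio)
n(HCl) consumed by analyte = 0.0211 − 1.18 × 10^-3 = 0.0199 mol
From the 1:2 ratio, n(Na2CO3) = 1/2 × 0.0199 = 9.95 × 10^-3 mol
mass of Na2CO3 = 9.95 × 10^-3 × 105.99 = 1.05 g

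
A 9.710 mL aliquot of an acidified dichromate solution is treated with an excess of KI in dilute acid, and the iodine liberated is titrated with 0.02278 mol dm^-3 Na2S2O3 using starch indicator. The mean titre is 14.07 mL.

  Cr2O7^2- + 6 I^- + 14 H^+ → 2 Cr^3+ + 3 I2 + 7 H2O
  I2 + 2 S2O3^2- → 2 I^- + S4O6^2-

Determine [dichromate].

0.005501 mol/L

n(S2O3^2-) = 0.01407 × 0.02278 = 3.205 × 10^-4 mol
n(I2) = n(S2O3^2-)/2 = 1.603 × 10^-4 mol
From the 1:3 ratio, n(Cr2O7^2-) in the aliquot = 1/3 × 1.603 × 10^-4 = 5.342 × 10^-5 mol
[Cr2O7^2-] = 5.342 × 10^-5 / 0.009710 = 0.005501 mol/L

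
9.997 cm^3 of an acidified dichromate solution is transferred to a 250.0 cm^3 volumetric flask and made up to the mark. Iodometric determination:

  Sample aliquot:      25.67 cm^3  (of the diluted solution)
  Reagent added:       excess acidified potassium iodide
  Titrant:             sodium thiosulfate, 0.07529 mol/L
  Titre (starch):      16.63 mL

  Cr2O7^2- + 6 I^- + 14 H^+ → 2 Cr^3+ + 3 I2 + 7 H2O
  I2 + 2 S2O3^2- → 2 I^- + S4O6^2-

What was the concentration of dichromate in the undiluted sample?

0.2033 mol/L

n(S2O3^2-) = 0.01663 × 0.07529 = 1.252 × 10^-3 mol
n(I2) = n(S2O3^2-)/2 = 6.260 × 10^-4 mol
From the 1:3 ratio, n(Cr2O7^2-) in the aliquot = 1/3 × 6.260 × 10^-4 = 2.087 × 10^-4 mol
[Cr2O7^2-]_dilute = 2.087 × 10^-4 / 0.02567 = 0.008129 mol/L
[Cr2O7^2-]_original = 0.008129 × 250.0/9.997 = 0.2033 mol/L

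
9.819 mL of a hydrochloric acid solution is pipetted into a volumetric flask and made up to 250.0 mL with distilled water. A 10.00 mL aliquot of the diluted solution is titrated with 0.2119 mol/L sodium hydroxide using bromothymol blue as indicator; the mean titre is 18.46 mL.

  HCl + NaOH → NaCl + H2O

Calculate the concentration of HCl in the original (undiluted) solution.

9.959 mol/L

n(NaOH) = 0.01846 × 0.2119 = 3.912 × 10^-3 mol
n(HCl) in the aliquot = 3.912 × 10^-3 mol (1:1 ratio)
[HCl]_dilute = 3.912 × 10^-3 / 0.01000 = 0.3912 mol/L
Dilution factor = 250.0 / 9.819 = 25.46
[HCl]_stock = 0.3912 × 25.46 = 9.959 mol/L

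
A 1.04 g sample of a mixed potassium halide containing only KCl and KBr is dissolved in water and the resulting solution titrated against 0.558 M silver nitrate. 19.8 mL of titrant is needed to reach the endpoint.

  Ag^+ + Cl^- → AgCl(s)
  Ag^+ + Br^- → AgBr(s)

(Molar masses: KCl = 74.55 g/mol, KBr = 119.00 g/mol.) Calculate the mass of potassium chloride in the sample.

0.461 g

n(AgNO3) = 0.0198 × 0.558 = 0.0110 mol
Let x = n(KCl), y = n(KBr).
Titrant: 1x + 1y = 0.0110;  mass: 74.55x + 119.00y = 1.04
Solving, x = 6.18 × 10^-3 mol, y = 4.87 × 10^-3 mol
mass of KCl = 6.18 × 10^-3 × 74.55 = 0.461 g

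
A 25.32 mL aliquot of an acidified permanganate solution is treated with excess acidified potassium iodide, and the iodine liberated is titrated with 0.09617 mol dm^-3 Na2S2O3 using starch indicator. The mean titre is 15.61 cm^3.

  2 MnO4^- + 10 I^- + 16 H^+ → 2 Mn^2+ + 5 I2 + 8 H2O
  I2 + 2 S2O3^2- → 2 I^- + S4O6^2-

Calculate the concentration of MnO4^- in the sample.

n(S2O3^2-) = 0.01561 × 0.09617 = 1.501 × 10^-3 mol
n(I2) = n(S2O3^2-)/2 = 7.506 × 10^-4 mol
From the 2:5 ratio, n(MnO4^-) in the aliquot = 2/5 × 7.506 × 10^-4 = 3.002 × 10^-4 mol
[MnO4^-] = 3.002 × 10^-4 / 0.02532 = 0.01186 mol/L

0.01186 mol/L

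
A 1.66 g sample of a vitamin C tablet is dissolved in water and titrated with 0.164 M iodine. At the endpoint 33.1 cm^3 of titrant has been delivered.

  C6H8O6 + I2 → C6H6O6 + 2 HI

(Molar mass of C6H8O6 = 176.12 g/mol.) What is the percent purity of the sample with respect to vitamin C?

57.6 %

n(I2) = 0.0331 L × 0.164 mol/L = 5.43 × 10^-3 mol
n(C6H8O6) = 5.43 × 10^-3 mol (1:1 ratio)
mass of C6H8O6 = 5.43 × 10^-3 × 176.12 g/mol = 0.956 g
% C6H8O6 = 0.956 / 1.66 × 100 = 57.6 %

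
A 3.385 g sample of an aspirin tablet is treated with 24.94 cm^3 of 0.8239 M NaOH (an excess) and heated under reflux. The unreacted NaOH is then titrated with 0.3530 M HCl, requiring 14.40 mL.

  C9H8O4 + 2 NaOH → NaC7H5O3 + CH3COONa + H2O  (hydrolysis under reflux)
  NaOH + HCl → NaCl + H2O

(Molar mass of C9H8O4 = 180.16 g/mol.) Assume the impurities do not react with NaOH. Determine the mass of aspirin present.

n(NaOH) added = 0.02494 × 0.8239 = 0.02055 mol
n(HCl) used in back-titration = 0.01440 × 0.3530 = 5.083 × 10^-3 mol
n(NaOH) left over = 5.083 × 10^-3 mol (1:1 ratio)
n(NaOH) consumed by analyte = 0.02055 − 5.083 × 10^-3 = 0.01546 mol
From the 1:2 ratio, n(C9H8O4) = 1/2 × 0.01546 = 7.732 × 10^-3 mol
mass of C9H8O4 = 7.732 × 10^-3 × 180.16 = 1.393 g

1.393 g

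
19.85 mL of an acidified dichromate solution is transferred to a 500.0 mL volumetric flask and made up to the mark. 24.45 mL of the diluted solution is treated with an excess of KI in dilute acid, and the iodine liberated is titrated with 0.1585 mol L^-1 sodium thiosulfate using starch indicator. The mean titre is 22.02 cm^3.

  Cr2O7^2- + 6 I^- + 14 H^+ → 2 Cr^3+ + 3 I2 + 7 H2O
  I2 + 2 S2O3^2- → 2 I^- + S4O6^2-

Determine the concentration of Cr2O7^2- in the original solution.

n(S2O3^2-) = 0.02202 × 0.1585 = 3.490 × 10^-3 mol
n(I2) = n(S2O3^2-)/2 = 1.745 × 10^-3 mol
From the 1:3 ratio, n(Cr2O7^2-) in the aliquot = 1/3 × 1.745 × 10^-3 = 5.817 × 10^-4 mol
[Cr2O7^2-]_dilute = 5.817 × 10^-4 / 0.02445 = 0.02379 mol/L
[Cr2O7^2-]_original = 0.02379 × 500.0/19.85 = 0.5993 mol/L

0.5993 mol/L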